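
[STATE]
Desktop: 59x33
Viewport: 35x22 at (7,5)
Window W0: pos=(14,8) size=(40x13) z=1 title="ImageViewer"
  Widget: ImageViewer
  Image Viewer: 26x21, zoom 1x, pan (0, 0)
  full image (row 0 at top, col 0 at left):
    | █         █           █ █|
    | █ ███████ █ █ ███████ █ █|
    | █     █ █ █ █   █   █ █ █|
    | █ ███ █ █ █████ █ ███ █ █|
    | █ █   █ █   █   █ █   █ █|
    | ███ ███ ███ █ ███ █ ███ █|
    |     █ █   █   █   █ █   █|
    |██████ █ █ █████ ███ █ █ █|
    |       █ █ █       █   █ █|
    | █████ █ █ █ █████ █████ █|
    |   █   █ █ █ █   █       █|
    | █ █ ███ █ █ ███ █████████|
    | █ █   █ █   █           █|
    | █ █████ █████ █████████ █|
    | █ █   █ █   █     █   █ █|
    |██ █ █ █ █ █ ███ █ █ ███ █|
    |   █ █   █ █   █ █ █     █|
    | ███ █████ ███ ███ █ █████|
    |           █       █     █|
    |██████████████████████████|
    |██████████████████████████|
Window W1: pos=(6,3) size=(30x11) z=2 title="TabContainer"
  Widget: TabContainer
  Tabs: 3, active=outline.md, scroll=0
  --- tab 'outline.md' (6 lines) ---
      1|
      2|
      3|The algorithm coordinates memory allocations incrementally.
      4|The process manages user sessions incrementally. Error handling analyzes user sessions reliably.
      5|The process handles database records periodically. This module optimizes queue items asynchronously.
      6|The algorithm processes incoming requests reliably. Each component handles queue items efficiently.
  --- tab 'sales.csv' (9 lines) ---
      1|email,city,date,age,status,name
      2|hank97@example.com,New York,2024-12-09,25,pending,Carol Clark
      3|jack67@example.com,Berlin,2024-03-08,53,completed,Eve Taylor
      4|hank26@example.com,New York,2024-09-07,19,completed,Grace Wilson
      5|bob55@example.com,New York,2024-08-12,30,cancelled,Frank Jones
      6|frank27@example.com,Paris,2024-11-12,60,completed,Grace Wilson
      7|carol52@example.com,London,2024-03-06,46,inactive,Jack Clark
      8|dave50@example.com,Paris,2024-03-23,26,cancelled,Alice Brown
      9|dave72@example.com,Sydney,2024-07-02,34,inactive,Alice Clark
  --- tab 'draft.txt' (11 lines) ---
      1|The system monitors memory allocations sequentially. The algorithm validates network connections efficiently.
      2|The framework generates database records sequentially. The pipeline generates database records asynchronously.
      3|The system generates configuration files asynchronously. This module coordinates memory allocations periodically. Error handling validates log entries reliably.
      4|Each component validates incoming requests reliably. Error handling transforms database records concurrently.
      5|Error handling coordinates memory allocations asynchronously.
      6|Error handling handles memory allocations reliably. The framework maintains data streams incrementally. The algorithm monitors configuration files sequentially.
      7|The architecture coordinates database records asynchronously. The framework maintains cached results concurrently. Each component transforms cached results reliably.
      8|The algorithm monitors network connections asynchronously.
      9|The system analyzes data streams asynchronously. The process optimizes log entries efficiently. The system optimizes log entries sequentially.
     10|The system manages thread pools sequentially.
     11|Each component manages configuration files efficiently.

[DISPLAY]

────────────────────────────┨      
[outline.md]│ sales.csv │ dr┃      
────────────────────────────┃      
                            ┃━━━━━━
                            ┃      
The algorithm coordinates me┃──────
The process manages user ses┃  █ █ 
The process handles database┃█ █ █ 
━━━━━━━━━━━━━━━━━━━━━━━━━━━━┛█ █ █ 
       ┃ █ ███ █ █ █████ █ ███ █ █ 
       ┃ █ █   █ █   █   █ █   █ █ 
       ┃ ███ ███ ███ █ ███ █ ███ █ 
       ┃     █ █   █   █   █ █   █ 
       ┃██████ █ █ █████ ███ █ █ █ 
       ┃       █ █ █       █   █ █ 
       ┗━━━━━━━━━━━━━━━━━━━━━━━━━━━
                                   
                                   
                                   
                                   
                                   
                                   


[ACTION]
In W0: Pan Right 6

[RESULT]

────────────────────────────┨      
[outline.md]│ sales.csv │ dr┃      
────────────────────────────┃      
                            ┃━━━━━━
                            ┃      
The algorithm coordinates me┃──────
The process manages user ses┃      
The process handles database┃      
━━━━━━━━━━━━━━━━━━━━━━━━━━━━┛      
       ┃ █ █ █████ █ ███ █ █       
       ┃ █ █   █   █ █   █ █       
       ┃██ ███ █ ███ █ ███ █       
       ┃ █   █   █   █ █   █       
       ┃ █ █ █████ ███ █ █ █       
       ┃ █ █ █       █   █ █       
       ┗━━━━━━━━━━━━━━━━━━━━━━━━━━━
                                   
                                   
                                   
                                   
                                   
                                   


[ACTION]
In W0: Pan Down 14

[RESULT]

────────────────────────────┨      
[outline.md]│ sales.csv │ dr┃      
────────────────────────────┃      
                            ┃━━━━━━
                            ┃      
The algorithm coordinates me┃──────
The process manages user ses┃      
The process handles database┃      
━━━━━━━━━━━━━━━━━━━━━━━━━━━━┛      
       ┃████ ███ ███ █ █████       
       ┃     █       █     █       
       ┃████████████████████       
       ┃████████████████████       
       ┃                           
       ┃                           
       ┗━━━━━━━━━━━━━━━━━━━━━━━━━━━
                                   
                                   
                                   
                                   
                                   
                                   


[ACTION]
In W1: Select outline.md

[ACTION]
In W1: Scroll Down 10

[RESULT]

────────────────────────────┨      
[outline.md]│ sales.csv │ dr┃      
────────────────────────────┃      
The algorithm processes inco┃━━━━━━
                            ┃      
                            ┃──────
                            ┃      
                            ┃      
━━━━━━━━━━━━━━━━━━━━━━━━━━━━┛      
       ┃████ ███ ███ █ █████       
       ┃     █       █     █       
       ┃████████████████████       
       ┃████████████████████       
       ┃                           
       ┃                           
       ┗━━━━━━━━━━━━━━━━━━━━━━━━━━━
                                   
                                   
                                   
                                   
                                   
                                   


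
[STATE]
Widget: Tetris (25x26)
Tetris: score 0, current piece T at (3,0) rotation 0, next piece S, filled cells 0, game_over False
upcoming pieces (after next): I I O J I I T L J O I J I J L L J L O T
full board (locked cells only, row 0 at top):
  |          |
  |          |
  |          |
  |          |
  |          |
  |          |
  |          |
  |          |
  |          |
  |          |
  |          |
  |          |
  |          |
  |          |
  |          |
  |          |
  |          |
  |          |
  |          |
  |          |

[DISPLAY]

    ▒     │Next:         
   ▒▒▒    │ ░░           
          │░░            
          │              
          │              
          │              
          │Score:        
          │0             
          │              
          │              
          │              
          │              
          │              
          │              
          │              
          │              
          │              
          │              
          │              
          │              
          │              
          │              
          │              
          │              
          │              
          │              


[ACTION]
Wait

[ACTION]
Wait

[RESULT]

          │Next:         
          │ ░░           
    ▒     │░░            
   ▒▒▒    │              
          │              
          │              
          │Score:        
          │0             
          │              
          │              
          │              
          │              
          │              
          │              
          │              
          │              
          │              
          │              
          │              
          │              
          │              
          │              
          │              
          │              
          │              
          │              


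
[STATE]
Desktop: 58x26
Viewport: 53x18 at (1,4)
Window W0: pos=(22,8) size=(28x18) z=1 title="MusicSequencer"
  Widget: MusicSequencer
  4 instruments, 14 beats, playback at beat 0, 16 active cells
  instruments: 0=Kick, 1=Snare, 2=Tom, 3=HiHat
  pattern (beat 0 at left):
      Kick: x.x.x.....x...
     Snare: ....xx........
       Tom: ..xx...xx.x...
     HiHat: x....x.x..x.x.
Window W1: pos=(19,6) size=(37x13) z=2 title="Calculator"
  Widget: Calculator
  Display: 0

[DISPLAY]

                                                     
                                                     
                  ┏━━━━━━━━━━━━━━━━━━━━━━━━━━━━━━━━━━
                  ┃ Calculator                       
                  ┠──────────────────────────────────
                  ┃                                  
                  ┃┌───┬───┬───┬───┐                 
                  ┃│ 7 │ 8 │ 9 │ ÷ │                 
                  ┃├───┼───┼───┼───┤                 
                  ┃│ 4 │ 5 │ 6 │ × │                 
                  ┃├───┼───┼───┼───┤                 
                  ┃│ 1 │ 2 │ 3 │ - │                 
                  ┃├───┼───┼───┼───┤                 
                  ┃│ 0 │ . │ = │ + │                 
                  ┗━━━━━━━━━━━━━━━━━━━━━━━━━━━━━━━━━━
                     ┃                          ┃    
                     ┃                          ┃    
                     ┃                          ┃    


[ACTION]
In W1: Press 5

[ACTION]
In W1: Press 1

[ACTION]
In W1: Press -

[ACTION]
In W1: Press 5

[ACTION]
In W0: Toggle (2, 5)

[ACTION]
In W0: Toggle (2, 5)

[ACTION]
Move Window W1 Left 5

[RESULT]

                                                     
                                                     
             ┏━━━━━━━━━━━━━━━━━━━━━━━━━━━━━━━━━━━┓   
             ┃ Calculator                        ┃   
             ┠───────────────────────────────────┨   
             ┃                                  5┃   
             ┃┌───┬───┬───┬───┐                  ┃   
             ┃│ 7 │ 8 │ 9 │ ÷ │                  ┃   
             ┃├───┼───┼───┼───┤                  ┃   
             ┃│ 4 │ 5 │ 6 │ × │                  ┃   
             ┃├───┼───┼───┼───┤                  ┃   
             ┃│ 1 │ 2 │ 3 │ - │                  ┃   
             ┃├───┼───┼───┼───┤                  ┃   
             ┃│ 0 │ . │ = │ + │                  ┃   
             ┗━━━━━━━━━━━━━━━━━━━━━━━━━━━━━━━━━━━┛   
                     ┃                          ┃    
                     ┃                          ┃    
                     ┃                          ┃    


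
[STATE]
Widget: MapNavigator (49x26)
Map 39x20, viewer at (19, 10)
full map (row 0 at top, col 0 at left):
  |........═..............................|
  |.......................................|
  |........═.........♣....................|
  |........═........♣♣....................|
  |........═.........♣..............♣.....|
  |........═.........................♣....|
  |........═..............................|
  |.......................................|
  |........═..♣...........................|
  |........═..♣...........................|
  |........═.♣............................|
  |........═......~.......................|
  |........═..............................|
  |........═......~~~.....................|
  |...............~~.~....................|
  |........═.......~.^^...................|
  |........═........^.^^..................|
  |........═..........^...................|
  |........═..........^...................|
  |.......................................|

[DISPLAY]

                                                 
                                                 
                                                 
     ........═..............................     
     .......................................     
     ........═.........♣....................     
     ........═........♣♣....................     
     ........═.........♣..............♣.....     
     ........═.........................♣....     
     ........═..............................     
     .......................................     
     ........═..♣...........................     
     ........═..♣...........................     
     ........═.♣........@...................     
     ........═......~.......................     
     ........═..............................     
     ........═......~~~.....................     
     ...............~~.~....................     
     ........═.......~.^^...................     
     ........═........^.^^..................     
     ........═..........^...................     
     ........═..........^...................     
     .......................................     
                                                 
                                                 
                                                 


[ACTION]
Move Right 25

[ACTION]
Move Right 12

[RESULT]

                                                 
                                                 
                                                 
.........................                        
.........................                        
....♣....................                        
...♣♣....................                        
....♣..............♣.....                        
....................♣....                        
.........................                        
.........................                        
.........................                        
.........................                        
........................@                        
.~.......................                        
.........................                        
.~~~.....................                        
.~~.~....................                        
..~.^^...................                        
...^.^^..................                        
.....^...................                        
.....^...................                        
.........................                        
                                                 
                                                 
                                                 


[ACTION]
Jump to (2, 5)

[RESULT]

                                                 
                                                 
                                                 
                                                 
                                                 
                                                 
                                                 
                                                 
                      ........═..................
                      ...........................
                      ........═.........♣........
                      ........═........♣♣........
                      ........═.........♣........
                      ..@.....═..................
                      ........═..................
                      ...........................
                      ........═..♣...............
                      ........═..♣...............
                      ........═.♣................
                      ........═......~...........
                      ........═..................
                      ........═......~~~.........
                      ...............~~.~........
                      ........═.......~.^^.......
                      ........═........^.^^......
                      ........═..........^.......


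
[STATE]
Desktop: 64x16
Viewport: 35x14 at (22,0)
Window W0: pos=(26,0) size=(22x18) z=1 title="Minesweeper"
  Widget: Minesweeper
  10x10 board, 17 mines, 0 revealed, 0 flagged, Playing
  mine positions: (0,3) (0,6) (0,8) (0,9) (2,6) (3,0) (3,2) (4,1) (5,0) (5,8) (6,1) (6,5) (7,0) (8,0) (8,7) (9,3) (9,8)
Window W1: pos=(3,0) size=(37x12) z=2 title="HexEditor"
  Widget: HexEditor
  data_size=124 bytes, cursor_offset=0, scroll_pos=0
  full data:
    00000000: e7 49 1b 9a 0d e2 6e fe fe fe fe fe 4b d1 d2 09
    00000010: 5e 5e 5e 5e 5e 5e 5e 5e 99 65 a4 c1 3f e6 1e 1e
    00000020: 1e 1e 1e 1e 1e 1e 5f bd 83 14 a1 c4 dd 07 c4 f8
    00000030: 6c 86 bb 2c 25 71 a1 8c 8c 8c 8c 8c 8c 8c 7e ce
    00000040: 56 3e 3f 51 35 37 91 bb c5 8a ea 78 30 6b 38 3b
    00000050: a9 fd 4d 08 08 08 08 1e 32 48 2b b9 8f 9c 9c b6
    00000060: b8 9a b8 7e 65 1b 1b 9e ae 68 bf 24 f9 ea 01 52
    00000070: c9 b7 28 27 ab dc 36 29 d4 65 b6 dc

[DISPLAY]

━━━━━━━━━━━━━━━━━┓━━━━━━━┓         
                 ┃       ┃         
─────────────────┨───────┨         
 9a 0d e2 6e fe  ┃       ┃         
 5e 5e 5e 5e 5e  ┃       ┃         
 1e 1e 1e 5f bd  ┃       ┃         
 2c 25 71 a1 8c  ┃       ┃         
 51 35 37 91 bb  ┃       ┃         
 08 08 08 08 1e  ┃       ┃         
 7e 65 1b 1b 9e  ┃       ┃         
 27 ab dc 36 29  ┃       ┃         
━━━━━━━━━━━━━━━━━┛       ┃         
    ┃■■■■■■■■■■          ┃         
    ┃                    ┃         


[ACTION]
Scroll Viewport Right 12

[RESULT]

━━━━━━━━━━┓━━━━━━━┓                
          ┃       ┃                
──────────┨───────┨                
e2 6e fe  ┃       ┃                
5e 5e 5e  ┃       ┃                
1e 5f bd  ┃       ┃                
71 a1 8c  ┃       ┃                
37 91 bb  ┃       ┃                
08 08 1e  ┃       ┃                
1b 1b 9e  ┃       ┃                
dc 36 29  ┃       ┃                
━━━━━━━━━━┛       ┃                
■■■■■■■■          ┃                
                  ┃                


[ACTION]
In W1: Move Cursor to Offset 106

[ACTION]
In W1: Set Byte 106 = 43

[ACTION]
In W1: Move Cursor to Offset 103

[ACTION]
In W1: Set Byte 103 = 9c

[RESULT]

━━━━━━━━━━┓━━━━━━━┓                
          ┃       ┃                
──────────┨───────┨                
e2 6e fe  ┃       ┃                
5e 5e 5e  ┃       ┃                
1e 5f bd  ┃       ┃                
71 a1 8c  ┃       ┃                
37 91 bb  ┃       ┃                
08 08 1e  ┃       ┃                
1b 1b 9C  ┃       ┃                
dc 36 29  ┃       ┃                
━━━━━━━━━━┛       ┃                
■■■■■■■■          ┃                
                  ┃                


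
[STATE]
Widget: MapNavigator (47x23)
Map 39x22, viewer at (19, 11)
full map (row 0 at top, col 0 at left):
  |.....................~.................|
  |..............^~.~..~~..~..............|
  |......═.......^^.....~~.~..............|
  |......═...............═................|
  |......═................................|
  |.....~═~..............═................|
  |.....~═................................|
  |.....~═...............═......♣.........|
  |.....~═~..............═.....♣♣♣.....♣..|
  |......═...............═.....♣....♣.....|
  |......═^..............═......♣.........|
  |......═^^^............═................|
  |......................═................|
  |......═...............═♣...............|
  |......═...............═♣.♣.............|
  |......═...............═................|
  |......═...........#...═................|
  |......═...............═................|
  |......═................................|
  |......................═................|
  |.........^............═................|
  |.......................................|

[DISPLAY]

    .....................~.................    
    ..............^~.~..~~..~..............    
    ......═.......^^.....~~.~..............    
    ......═...............═................    
    ......═................................    
    .....~═~..............═................    
    .....~═................................    
    .....~═...............═......♣.........    
    .....~═~..............═.....♣♣♣.....♣..    
    ......═...............═.....♣....♣.....    
    ......═^..............═......♣.........    
    ......═^^^.........@..═................    
    ......................═................    
    ......═...............═♣...............    
    ......═...............═♣.♣.............    
    ......═...............═................    
    ......═...........#...═................    
    ......═...............═................    
    ......═................................    
    ......................═................    
    .........^............═................    
    .......................................    
                                               


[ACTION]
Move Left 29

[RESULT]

                       .....................~..
                       ..............^~.~..~~..
                       ......═.......^^.....~~.
                       ......═...............═.
                       ......═.................
                       .....~═~..............═.
                       .....~═.................
                       .....~═...............═.
                       .....~═~..............═.
                       ......═...............═.
                       ......═^..............═.
                       @.....═^^^............═.
                       ......................═.
                       ......═...............═♣
                       ......═...............═♣
                       ......═...............═.
                       ......═...........#...═.
                       ......═...............═.
                       ......═.................
                       ......................═.
                       .........^............═.
                       ........................
                                               


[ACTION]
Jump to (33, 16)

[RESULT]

............═................                  
.............................                  
............═......♣.........                  
............═.....♣♣♣.....♣..                  
............═.....♣....♣.....                  
............═......♣.........                  
............═................                  
............═................                  
............═♣...............                  
............═♣.♣.............                  
............═................                  
........#...═..........@.....                  
............═................                  
.............................                  
............═................                  
............═................                  
.............................                  
                                               
                                               
                                               
                                               
                                               
                                               


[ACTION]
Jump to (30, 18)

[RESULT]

...............═......♣.........               
~..............═.....♣♣♣.....♣..               
...............═.....♣....♣.....               
^..............═......♣.........               
^^^............═................               
...............═................               
...............═♣...............               
...............═♣.♣.............               
...............═................               
...........#...═................               
...............═................               
.......................@........               
...............═................               
..^............═................               
................................               
                                               
                                               
                                               
                                               
                                               
                                               
                                               
                                               


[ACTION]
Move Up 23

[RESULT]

                                               
                                               
                                               
                                               
                                               
                                               
                                               
                                               
                                               
                                               
                                               
..............~........@........               
.......^~.~..~~..~..............               
.......^^.....~~.~..............               
...............═................               
................................               
~..............═................               
................................               
...............═......♣.........               
~..............═.....♣♣♣.....♣..               
...............═.....♣....♣.....               
^..............═......♣.........               
^^^............═................               


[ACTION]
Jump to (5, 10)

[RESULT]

                                               
                  .....................~.......
                  ..............^~.~..~~..~....
                  ......═.......^^.....~~.~....
                  ......═...............═......
                  ......═......................
                  .....~═~..............═......
                  .....~═......................
                  .....~═...............═......
                  .....~═~..............═.....♣
                  ......═...............═.....♣
                  .....@═^..............═......
                  ......═^^^............═......
                  ......................═......
                  ......═...............═♣.....
                  ......═...............═♣.♣...
                  ......═...............═......
                  ......═...........#...═......
                  ......═...............═......
                  ......═......................
                  ......................═......
                  .........^............═......
                  .............................


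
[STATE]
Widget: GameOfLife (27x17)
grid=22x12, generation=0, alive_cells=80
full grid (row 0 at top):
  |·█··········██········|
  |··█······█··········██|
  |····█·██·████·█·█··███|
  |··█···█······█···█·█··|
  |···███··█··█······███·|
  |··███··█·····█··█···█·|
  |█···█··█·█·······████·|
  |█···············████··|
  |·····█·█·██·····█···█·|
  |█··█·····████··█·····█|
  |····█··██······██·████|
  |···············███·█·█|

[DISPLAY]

Gen: 0                     
·█··········██········     
··█······█··········██     
····█·██·████·█·█··███     
··█···█······█···█·█··     
···███··█··█······███·     
··███··█·····█··█···█·     
█···█··█·█·······████·     
█···············████··     
·····█·█·██·····█···█·     
█··█·····████··█·····█     
····█··██······██·████     
···············███·█·█     
                           
                           
                           
                           


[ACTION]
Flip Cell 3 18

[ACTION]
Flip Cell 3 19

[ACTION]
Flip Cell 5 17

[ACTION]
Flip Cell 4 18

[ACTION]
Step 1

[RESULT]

Gen: 1                     
······················     
········██·········█·█     
···█·█████████···███·█     
······█·██···█···██··█     
·····███····█···█··██·     
··█···██········██···█     
·█··█···█···········█·     
······█··██·····█·····     
········██·····██·███·     
····█·██···█···█·█···█     
········████··█···██·█     
···············█·█·█·█     
                           
                           
                           
                           


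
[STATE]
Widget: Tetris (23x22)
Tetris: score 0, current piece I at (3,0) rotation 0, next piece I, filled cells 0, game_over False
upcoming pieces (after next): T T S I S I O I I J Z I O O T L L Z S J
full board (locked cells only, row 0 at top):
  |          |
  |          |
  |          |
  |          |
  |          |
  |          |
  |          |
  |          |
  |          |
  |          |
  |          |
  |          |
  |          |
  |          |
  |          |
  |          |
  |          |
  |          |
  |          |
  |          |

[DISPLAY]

   ████   │Next:       
          │████        
          │            
          │            
          │            
          │            
          │Score:      
          │0           
          │            
          │            
          │            
          │            
          │            
          │            
          │            
          │            
          │            
          │            
          │            
          │            
          │            
          │            


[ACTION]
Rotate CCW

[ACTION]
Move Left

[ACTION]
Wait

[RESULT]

          │Next:       
  █       │████        
  █       │            
  █       │            
  █       │            
          │            
          │Score:      
          │0           
          │            
          │            
          │            
          │            
          │            
          │            
          │            
          │            
          │            
          │            
          │            
          │            
          │            
          │            


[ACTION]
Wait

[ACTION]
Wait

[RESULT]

          │Next:       
          │████        
          │            
  █       │            
  █       │            
  █       │            
  █       │Score:      
          │0           
          │            
          │            
          │            
          │            
          │            
          │            
          │            
          │            
          │            
          │            
          │            
          │            
          │            
          │            


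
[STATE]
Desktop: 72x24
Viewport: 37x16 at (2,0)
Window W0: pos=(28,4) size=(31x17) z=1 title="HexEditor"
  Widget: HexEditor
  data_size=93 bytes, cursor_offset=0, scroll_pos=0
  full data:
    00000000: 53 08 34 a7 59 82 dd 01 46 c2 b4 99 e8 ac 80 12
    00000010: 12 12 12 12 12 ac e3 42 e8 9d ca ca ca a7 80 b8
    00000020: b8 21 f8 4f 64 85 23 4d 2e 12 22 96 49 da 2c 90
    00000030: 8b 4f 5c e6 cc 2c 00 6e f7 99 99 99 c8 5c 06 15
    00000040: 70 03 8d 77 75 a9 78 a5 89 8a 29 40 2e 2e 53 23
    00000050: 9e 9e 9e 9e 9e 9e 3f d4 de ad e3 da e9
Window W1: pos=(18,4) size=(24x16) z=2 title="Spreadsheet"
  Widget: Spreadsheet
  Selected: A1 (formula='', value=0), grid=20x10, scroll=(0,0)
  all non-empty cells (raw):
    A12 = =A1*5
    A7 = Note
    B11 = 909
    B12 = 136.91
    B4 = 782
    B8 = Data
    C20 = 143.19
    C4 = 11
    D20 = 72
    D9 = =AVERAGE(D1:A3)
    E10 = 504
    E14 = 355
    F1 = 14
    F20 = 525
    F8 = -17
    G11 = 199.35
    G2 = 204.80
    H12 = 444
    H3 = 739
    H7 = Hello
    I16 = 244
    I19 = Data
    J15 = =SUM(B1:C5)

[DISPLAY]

                                     
                                     
                                     
                                     
                ┏━━━━━━━━━━━━━━━━━━━━
                ┃ Spreadsheet        
                ┠────────────────────
                ┃A1:                 
                ┃       A       B    
                ┃--------------------
                ┃  1      [0]       0
                ┃  2        0       0
                ┃  3        0       0
                ┃  4        0     782
                ┃  5        0       0
                ┃  6        0       0


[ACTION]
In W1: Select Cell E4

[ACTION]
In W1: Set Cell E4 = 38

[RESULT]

                                     
                                     
                                     
                                     
                ┏━━━━━━━━━━━━━━━━━━━━
                ┃ Spreadsheet        
                ┠────────────────────
                ┃E4: 38              
                ┃       A       B    
                ┃--------------------
                ┃  1        0       0
                ┃  2        0       0
                ┃  3        0       0
                ┃  4        0     782
                ┃  5        0       0
                ┃  6        0       0


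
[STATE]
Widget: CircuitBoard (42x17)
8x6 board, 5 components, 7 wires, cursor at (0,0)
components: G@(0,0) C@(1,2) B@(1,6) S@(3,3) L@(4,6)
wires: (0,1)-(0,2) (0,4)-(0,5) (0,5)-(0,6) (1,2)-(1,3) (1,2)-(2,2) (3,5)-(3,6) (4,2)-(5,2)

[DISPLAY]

   0 1 2 3 4 5 6 7                        
0  [G]  · ─ ·       · ─ · ─ ·             
                                          
1           C ─ ·           B             
            │                             
2           ·                             
                                          
3               S       · ─ ·             
                                          
4           ·               L             
            │                             
5           ·                             
Cursor: (0,0)                             
                                          
                                          
                                          
                                          


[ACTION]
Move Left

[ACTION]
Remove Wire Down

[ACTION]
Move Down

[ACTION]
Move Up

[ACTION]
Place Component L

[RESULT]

   0 1 2 3 4 5 6 7                        
0  [L]  · ─ ·       · ─ · ─ ·             
                                          
1           C ─ ·           B             
            │                             
2           ·                             
                                          
3               S       · ─ ·             
                                          
4           ·               L             
            │                             
5           ·                             
Cursor: (0,0)                             
                                          
                                          
                                          
                                          


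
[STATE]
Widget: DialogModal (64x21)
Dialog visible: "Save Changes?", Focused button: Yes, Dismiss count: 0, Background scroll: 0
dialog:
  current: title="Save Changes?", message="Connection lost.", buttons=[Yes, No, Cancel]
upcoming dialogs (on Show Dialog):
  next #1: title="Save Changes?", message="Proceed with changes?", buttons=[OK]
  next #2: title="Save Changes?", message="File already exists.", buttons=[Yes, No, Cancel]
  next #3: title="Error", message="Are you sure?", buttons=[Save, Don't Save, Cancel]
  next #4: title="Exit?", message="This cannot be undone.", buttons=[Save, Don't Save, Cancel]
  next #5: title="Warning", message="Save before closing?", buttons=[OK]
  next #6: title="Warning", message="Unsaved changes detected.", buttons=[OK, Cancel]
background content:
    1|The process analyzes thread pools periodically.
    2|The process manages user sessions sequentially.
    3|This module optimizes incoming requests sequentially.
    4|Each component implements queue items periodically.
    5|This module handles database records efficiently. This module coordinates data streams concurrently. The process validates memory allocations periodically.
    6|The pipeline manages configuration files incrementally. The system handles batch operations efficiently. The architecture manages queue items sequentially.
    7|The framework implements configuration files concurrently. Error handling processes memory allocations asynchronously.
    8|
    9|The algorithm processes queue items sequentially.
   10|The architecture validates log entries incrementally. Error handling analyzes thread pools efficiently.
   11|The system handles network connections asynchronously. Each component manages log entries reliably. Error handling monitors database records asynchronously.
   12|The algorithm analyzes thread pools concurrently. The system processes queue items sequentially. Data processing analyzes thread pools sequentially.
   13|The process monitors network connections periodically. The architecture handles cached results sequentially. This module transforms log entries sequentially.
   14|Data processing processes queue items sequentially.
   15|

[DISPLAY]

The process analyzes thread pools periodically.                 
The process manages user sessions sequentially.                 
This module optimizes incoming requests sequentially.           
Each component implements queue items periodically.             
This module handles database records efficiently. This module co
The pipeline manages configuration files incrementally. The syst
The framework implements configuration files concurrently. Error
                                                                
The algorithm proces┌─────────────────────┐ially.               
The architecture val│    Save Changes?    │ementally. Error hand
The system handles n│   Connection lost.  │chronously. Each comp
The algorithm analyz│ [Yes]  No   Cancel  │ently. The system pro
The process monitors└─────────────────────┘riodically. The archi
Data processing processes queue items sequentially.             
                                                                
                                                                
                                                                
                                                                
                                                                
                                                                
                                                                


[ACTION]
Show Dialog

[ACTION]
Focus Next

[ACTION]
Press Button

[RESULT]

The process analyzes thread pools periodically.                 
The process manages user sessions sequentially.                 
This module optimizes incoming requests sequentially.           
Each component implements queue items periodically.             
This module handles database records efficiently. This module co
The pipeline manages configuration files incrementally. The syst
The framework implements configuration files concurrently. Error
                                                                
The algorithm processes queue items sequentially.               
The architecture validates log entries incrementally. Error hand
The system handles network connections asynchronously. Each comp
The algorithm analyzes thread pools concurrently. The system pro
The process monitors network connections periodically. The archi
Data processing processes queue items sequentially.             
                                                                
                                                                
                                                                
                                                                
                                                                
                                                                
                                                                
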